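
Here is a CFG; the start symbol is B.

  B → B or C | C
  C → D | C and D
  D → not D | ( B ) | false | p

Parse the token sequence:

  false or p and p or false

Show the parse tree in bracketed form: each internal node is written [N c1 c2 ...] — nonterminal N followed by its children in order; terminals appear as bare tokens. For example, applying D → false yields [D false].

[B [B [B [C [D false]]] or [C [C [D p]] and [D p]]] or [C [D false]]]

B
B or C
B or C or C
C or C or C
D or C or C
false or C or C
false or C and D or C
false or D and D or C
false or p and D or C
false or p and p or C
false or p and p or D
false or p and p or false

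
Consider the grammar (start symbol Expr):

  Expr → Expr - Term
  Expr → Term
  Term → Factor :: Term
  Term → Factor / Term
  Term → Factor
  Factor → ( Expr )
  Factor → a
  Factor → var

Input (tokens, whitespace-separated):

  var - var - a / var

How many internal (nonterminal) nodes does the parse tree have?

11

[Expr [Expr [Expr [Term [Factor var]]] - [Term [Factor var]]] - [Term [Factor a] / [Term [Factor var]]]]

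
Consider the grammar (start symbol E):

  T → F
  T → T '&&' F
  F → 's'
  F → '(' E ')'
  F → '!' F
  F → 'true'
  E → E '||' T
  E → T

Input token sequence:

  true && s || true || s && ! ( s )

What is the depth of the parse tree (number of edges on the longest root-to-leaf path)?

7

[E [E [E [T [T [F true]] && [F s]]] || [T [F true]]] || [T [T [F s]] && [F ! [F ( [E [T [F s]]] )]]]]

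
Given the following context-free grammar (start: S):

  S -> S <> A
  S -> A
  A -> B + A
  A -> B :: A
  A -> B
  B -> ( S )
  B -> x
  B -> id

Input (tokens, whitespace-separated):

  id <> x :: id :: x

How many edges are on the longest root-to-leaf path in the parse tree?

[S [S [A [B id]]] <> [A [B x] :: [A [B id] :: [A [B x]]]]]

5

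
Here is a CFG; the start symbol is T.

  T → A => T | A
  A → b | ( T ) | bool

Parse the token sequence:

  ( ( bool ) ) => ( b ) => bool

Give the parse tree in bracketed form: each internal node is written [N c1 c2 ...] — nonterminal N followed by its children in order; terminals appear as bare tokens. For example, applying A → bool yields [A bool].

[T [A ( [T [A ( [T [A bool]] )]] )] => [T [A ( [T [A b]] )] => [T [A bool]]]]

T
A => T
( T ) => T
( A ) => T
( ( T ) ) => T
( ( A ) ) => T
( ( bool ) ) => T
( ( bool ) ) => A => T
( ( bool ) ) => ( T ) => T
( ( bool ) ) => ( A ) => T
( ( bool ) ) => ( b ) => T
( ( bool ) ) => ( b ) => A
( ( bool ) ) => ( b ) => bool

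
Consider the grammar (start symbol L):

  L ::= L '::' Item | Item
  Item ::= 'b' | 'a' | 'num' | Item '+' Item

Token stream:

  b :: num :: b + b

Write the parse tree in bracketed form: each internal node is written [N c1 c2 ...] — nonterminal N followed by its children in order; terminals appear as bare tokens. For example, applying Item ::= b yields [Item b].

L
L :: Item
L :: Item :: Item
Item :: Item :: Item
b :: Item :: Item
b :: num :: Item
b :: num :: Item + Item
b :: num :: b + Item
b :: num :: b + b

[L [L [L [Item b]] :: [Item num]] :: [Item [Item b] + [Item b]]]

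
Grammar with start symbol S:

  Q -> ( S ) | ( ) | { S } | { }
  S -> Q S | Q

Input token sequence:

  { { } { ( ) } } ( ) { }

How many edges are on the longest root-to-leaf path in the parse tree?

7

[S [Q { [S [Q { }] [S [Q { [S [Q ( )]] }]]] }] [S [Q ( )] [S [Q { }]]]]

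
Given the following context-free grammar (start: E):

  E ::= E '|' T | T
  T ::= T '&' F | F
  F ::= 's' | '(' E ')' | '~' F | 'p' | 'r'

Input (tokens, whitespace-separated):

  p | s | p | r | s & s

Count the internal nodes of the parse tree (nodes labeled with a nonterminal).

[E [E [E [E [E [T [F p]]] | [T [F s]]] | [T [F p]]] | [T [F r]]] | [T [T [F s]] & [F s]]]

17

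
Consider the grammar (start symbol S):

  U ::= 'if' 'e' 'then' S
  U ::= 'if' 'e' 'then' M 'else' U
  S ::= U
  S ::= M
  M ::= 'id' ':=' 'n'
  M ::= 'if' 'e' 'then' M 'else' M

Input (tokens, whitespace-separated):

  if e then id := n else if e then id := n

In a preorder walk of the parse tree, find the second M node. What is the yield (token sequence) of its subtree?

[S [U if e then [M id := n] else [U if e then [S [M id := n]]]]]

id := n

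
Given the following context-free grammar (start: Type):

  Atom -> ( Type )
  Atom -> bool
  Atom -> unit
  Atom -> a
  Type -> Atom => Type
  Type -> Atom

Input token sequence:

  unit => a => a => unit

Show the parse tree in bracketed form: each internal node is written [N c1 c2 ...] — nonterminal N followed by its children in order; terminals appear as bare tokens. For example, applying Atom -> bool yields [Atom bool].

[Type [Atom unit] => [Type [Atom a] => [Type [Atom a] => [Type [Atom unit]]]]]

Type
Atom => Type
unit => Type
unit => Atom => Type
unit => a => Type
unit => a => Atom => Type
unit => a => a => Type
unit => a => a => Atom
unit => a => a => unit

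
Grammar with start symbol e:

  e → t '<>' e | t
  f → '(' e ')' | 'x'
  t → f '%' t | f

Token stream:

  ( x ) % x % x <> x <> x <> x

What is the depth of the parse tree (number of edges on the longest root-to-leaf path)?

6

[e [t [f ( [e [t [f x]]] )] % [t [f x] % [t [f x]]]] <> [e [t [f x]] <> [e [t [f x]] <> [e [t [f x]]]]]]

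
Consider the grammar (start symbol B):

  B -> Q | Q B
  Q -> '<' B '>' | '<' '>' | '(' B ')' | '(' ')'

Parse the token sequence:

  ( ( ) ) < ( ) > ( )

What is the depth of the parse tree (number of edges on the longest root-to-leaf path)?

5

[B [Q ( [B [Q ( )]] )] [B [Q < [B [Q ( )]] >] [B [Q ( )]]]]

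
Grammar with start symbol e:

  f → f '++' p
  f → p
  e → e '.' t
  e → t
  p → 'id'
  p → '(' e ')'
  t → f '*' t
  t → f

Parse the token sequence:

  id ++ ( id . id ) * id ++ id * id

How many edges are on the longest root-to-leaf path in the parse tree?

[e [t [f [f [p id]] ++ [p ( [e [e [t [f [p id]]]] . [t [f [p id]]]] )]] * [t [f [f [p id]] ++ [p id]] * [t [f [p id]]]]]]

9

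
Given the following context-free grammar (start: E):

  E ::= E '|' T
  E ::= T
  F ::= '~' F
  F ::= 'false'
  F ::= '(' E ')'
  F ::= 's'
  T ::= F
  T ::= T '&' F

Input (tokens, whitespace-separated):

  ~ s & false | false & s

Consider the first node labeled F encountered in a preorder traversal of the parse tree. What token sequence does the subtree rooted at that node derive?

[E [E [T [T [F ~ [F s]]] & [F false]]] | [T [T [F false]] & [F s]]]

~ s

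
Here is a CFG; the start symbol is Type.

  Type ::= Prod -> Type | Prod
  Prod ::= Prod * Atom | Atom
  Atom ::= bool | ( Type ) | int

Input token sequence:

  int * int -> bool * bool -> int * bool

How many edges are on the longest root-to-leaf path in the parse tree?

6

[Type [Prod [Prod [Atom int]] * [Atom int]] -> [Type [Prod [Prod [Atom bool]] * [Atom bool]] -> [Type [Prod [Prod [Atom int]] * [Atom bool]]]]]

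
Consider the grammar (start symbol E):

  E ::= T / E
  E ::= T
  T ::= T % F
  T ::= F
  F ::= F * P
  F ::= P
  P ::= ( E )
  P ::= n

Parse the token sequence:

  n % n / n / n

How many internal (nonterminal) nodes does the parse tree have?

15

[E [T [T [F [P n]]] % [F [P n]]] / [E [T [F [P n]]] / [E [T [F [P n]]]]]]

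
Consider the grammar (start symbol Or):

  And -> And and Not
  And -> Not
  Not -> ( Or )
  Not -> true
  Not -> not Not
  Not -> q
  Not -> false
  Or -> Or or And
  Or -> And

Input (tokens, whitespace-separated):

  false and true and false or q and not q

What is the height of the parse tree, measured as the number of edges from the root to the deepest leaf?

[Or [Or [And [And [And [Not false]] and [Not true]] and [Not false]]] or [And [And [Not q]] and [Not not [Not q]]]]

6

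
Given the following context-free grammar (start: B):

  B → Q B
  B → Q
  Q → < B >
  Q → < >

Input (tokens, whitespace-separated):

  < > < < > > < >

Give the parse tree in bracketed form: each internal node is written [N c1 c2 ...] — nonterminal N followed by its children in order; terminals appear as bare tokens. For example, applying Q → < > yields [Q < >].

[B [Q < >] [B [Q < [B [Q < >]] >] [B [Q < >]]]]

B
Q B
< > B
< > Q B
< > < B > B
< > < Q > B
< > < < > > B
< > < < > > Q
< > < < > > < >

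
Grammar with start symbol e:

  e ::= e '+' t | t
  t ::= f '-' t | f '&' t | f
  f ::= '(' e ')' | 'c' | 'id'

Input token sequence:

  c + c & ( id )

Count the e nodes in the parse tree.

[e [e [t [f c]]] + [t [f c] & [t [f ( [e [t [f id]]] )]]]]

3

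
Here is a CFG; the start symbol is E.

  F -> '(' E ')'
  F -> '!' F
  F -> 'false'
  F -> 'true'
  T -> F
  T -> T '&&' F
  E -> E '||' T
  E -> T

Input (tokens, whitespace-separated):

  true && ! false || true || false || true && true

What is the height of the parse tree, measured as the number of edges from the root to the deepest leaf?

[E [E [E [E [T [T [F true]] && [F ! [F false]]]] || [T [F true]]] || [T [F false]]] || [T [T [F true]] && [F true]]]

7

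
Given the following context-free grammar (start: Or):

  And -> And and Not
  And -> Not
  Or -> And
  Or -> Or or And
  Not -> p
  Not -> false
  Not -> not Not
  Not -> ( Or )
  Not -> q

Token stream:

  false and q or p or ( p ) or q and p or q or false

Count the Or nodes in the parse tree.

7

[Or [Or [Or [Or [Or [Or [And [And [Not false]] and [Not q]]] or [And [Not p]]] or [And [Not ( [Or [And [Not p]]] )]]] or [And [And [Not q]] and [Not p]]] or [And [Not q]]] or [And [Not false]]]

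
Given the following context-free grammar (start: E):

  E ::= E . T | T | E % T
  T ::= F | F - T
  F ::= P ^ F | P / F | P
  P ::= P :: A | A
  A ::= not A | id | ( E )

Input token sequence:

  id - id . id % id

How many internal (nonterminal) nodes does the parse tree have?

[E [E [E [T [F [P [A id]]] - [T [F [P [A id]]]]]] . [T [F [P [A id]]]]] % [T [F [P [A id]]]]]

19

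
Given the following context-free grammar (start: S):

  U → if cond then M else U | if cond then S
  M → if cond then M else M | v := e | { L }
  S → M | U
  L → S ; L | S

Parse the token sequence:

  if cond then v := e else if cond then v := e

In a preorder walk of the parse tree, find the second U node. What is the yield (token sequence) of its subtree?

if cond then v := e

[S [U if cond then [M v := e] else [U if cond then [S [M v := e]]]]]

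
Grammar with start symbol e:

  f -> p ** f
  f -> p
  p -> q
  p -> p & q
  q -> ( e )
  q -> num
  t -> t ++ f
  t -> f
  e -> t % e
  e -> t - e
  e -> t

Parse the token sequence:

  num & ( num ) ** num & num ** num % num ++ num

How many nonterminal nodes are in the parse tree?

[e [t [f [p [p [q num]] & [q ( [e [t [f [p [q num]]]]] )]] ** [f [p [p [q num]] & [q num]] ** [f [p [q num]]]]]] % [e [t [t [f [p [q num]]]] ++ [f [p [q num]]]]]]

29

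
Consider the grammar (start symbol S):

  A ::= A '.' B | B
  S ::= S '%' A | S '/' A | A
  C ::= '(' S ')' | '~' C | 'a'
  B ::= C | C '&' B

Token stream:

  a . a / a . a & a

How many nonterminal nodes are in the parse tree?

[S [S [A [A [B [C a]]] . [B [C a]]]] / [A [A [B [C a]]] . [B [C a] & [B [C a]]]]]

16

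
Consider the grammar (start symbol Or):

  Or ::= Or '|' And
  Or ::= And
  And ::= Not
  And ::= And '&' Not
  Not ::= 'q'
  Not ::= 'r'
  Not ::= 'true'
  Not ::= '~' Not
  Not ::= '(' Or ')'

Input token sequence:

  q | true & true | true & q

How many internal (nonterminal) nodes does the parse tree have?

13

[Or [Or [Or [And [Not q]]] | [And [And [Not true]] & [Not true]]] | [And [And [Not true]] & [Not q]]]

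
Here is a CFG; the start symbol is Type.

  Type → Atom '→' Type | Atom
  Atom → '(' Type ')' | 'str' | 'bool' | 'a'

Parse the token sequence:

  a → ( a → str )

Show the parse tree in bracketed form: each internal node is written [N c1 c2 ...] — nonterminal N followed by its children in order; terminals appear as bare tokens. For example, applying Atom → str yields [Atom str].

[Type [Atom a] → [Type [Atom ( [Type [Atom a] → [Type [Atom str]]] )]]]

Type
Atom → Type
a → Type
a → Atom
a → ( Type )
a → ( Atom → Type )
a → ( a → Type )
a → ( a → Atom )
a → ( a → str )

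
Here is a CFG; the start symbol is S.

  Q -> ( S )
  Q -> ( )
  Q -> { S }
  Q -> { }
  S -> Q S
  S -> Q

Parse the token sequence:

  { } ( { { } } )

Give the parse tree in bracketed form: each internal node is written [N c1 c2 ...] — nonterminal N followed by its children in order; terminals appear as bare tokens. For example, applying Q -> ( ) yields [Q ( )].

[S [Q { }] [S [Q ( [S [Q { [S [Q { }]] }]] )]]]

S
Q S
{ } S
{ } Q
{ } ( S )
{ } ( Q )
{ } ( { S } )
{ } ( { Q } )
{ } ( { { } } )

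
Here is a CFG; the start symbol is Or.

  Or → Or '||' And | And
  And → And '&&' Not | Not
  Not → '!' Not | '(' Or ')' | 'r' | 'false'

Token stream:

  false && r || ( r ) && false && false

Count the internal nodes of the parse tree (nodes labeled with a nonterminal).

15

[Or [Or [And [And [Not false]] && [Not r]]] || [And [And [And [Not ( [Or [And [Not r]]] )]] && [Not false]] && [Not false]]]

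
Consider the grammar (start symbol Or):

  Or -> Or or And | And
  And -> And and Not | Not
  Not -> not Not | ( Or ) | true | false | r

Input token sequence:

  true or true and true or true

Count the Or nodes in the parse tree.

3

[Or [Or [Or [And [Not true]]] or [And [And [Not true]] and [Not true]]] or [And [Not true]]]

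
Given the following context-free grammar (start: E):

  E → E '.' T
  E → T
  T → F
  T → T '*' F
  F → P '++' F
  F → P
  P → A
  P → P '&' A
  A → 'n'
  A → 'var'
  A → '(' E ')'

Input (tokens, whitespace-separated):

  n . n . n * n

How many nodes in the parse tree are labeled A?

[E [E [E [T [F [P [A n]]]]] . [T [F [P [A n]]]]] . [T [T [F [P [A n]]]] * [F [P [A n]]]]]

4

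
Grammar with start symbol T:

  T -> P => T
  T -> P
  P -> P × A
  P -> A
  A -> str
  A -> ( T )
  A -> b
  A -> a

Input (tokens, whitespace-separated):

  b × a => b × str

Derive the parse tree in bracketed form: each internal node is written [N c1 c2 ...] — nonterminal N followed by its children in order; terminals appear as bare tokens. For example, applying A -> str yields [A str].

T
P => T
P × A => T
A × A => T
b × A => T
b × a => T
b × a => P
b × a => P × A
b × a => A × A
b × a => b × A
b × a => b × str

[T [P [P [A b]] × [A a]] => [T [P [P [A b]] × [A str]]]]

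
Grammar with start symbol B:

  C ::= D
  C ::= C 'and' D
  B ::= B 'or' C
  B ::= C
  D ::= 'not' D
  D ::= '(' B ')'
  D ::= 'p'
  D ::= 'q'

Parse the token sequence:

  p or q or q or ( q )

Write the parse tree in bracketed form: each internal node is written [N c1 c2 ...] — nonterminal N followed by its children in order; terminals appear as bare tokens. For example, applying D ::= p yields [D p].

B
B or C
B or C or C
B or C or C or C
C or C or C or C
D or C or C or C
p or C or C or C
p or D or C or C
p or q or C or C
p or q or D or C
p or q or q or C
p or q or q or D
p or q or q or ( B )
p or q or q or ( C )
p or q or q or ( D )
p or q or q or ( q )

[B [B [B [B [C [D p]]] or [C [D q]]] or [C [D q]]] or [C [D ( [B [C [D q]]] )]]]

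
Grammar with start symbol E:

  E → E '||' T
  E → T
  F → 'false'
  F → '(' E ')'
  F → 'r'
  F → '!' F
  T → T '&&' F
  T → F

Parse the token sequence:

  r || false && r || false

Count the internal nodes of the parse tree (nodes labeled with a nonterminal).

11

[E [E [E [T [F r]]] || [T [T [F false]] && [F r]]] || [T [F false]]]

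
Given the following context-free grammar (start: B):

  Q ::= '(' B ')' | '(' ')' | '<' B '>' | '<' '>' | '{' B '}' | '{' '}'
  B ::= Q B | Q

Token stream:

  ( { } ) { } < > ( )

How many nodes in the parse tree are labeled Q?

5

[B [Q ( [B [Q { }]] )] [B [Q { }] [B [Q < >] [B [Q ( )]]]]]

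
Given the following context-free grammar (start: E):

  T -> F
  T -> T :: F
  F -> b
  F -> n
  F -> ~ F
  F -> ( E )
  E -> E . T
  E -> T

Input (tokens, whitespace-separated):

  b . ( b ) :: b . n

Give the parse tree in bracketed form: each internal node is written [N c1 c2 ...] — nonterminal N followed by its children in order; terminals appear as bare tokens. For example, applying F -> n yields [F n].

[E [E [E [T [F b]]] . [T [T [F ( [E [T [F b]]] )]] :: [F b]]] . [T [F n]]]

E
E . T
E . T . T
T . T . T
F . T . T
b . T . T
b . T :: F . T
b . F :: F . T
b . ( E ) :: F . T
b . ( T ) :: F . T
b . ( F ) :: F . T
b . ( b ) :: F . T
b . ( b ) :: b . T
b . ( b ) :: b . F
b . ( b ) :: b . n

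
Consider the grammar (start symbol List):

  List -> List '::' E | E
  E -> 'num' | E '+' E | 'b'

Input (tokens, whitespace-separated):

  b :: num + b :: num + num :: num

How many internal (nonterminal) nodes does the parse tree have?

[List [List [List [List [E b]] :: [E [E num] + [E b]]] :: [E [E num] + [E num]]] :: [E num]]

12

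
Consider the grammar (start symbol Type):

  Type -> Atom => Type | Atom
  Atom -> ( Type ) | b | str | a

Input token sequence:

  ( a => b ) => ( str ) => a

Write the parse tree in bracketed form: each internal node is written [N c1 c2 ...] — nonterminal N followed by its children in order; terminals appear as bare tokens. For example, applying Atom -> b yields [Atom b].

Type
Atom => Type
( Type ) => Type
( Atom => Type ) => Type
( a => Type ) => Type
( a => Atom ) => Type
( a => b ) => Type
( a => b ) => Atom => Type
( a => b ) => ( Type ) => Type
( a => b ) => ( Atom ) => Type
( a => b ) => ( str ) => Type
( a => b ) => ( str ) => Atom
( a => b ) => ( str ) => a

[Type [Atom ( [Type [Atom a] => [Type [Atom b]]] )] => [Type [Atom ( [Type [Atom str]] )] => [Type [Atom a]]]]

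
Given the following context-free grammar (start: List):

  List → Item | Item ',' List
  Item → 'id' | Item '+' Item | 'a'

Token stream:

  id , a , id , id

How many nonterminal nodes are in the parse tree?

8

[List [Item id] , [List [Item a] , [List [Item id] , [List [Item id]]]]]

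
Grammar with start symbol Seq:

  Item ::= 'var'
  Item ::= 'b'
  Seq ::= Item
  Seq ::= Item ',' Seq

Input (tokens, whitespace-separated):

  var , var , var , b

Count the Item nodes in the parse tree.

4

[Seq [Item var] , [Seq [Item var] , [Seq [Item var] , [Seq [Item b]]]]]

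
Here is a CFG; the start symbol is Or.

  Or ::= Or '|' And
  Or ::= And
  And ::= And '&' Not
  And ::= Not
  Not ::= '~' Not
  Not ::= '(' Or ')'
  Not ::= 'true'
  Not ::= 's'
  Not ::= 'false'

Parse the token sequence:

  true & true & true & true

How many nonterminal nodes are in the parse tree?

[Or [And [And [And [And [Not true]] & [Not true]] & [Not true]] & [Not true]]]

9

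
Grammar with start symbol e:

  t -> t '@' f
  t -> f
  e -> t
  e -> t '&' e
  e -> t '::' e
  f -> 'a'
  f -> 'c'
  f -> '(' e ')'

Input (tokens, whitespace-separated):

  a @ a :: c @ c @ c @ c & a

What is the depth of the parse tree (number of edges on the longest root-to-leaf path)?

[e [t [t [f a]] @ [f a]] :: [e [t [t [t [t [f c]] @ [f c]] @ [f c]] @ [f c]] & [e [t [f a]]]]]

7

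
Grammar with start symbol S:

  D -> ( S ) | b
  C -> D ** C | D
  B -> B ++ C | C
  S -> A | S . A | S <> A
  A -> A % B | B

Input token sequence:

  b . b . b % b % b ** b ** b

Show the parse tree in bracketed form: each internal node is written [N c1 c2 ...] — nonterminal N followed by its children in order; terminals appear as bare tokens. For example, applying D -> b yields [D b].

[S [S [S [A [B [C [D b]]]]] . [A [B [C [D b]]]]] . [A [A [A [B [C [D b]]]] % [B [C [D b]]]] % [B [C [D b] ** [C [D b] ** [C [D b]]]]]]]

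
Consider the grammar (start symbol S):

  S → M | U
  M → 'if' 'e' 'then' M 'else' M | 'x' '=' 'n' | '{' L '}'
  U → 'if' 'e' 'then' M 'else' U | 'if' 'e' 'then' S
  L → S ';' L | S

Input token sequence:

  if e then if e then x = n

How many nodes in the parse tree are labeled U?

2

[S [U if e then [S [U if e then [S [M x = n]]]]]]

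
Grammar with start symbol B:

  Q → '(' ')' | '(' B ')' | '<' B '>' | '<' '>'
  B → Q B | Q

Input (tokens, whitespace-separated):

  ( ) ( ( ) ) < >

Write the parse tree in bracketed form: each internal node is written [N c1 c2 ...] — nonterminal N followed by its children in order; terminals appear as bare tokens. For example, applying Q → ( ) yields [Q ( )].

[B [Q ( )] [B [Q ( [B [Q ( )]] )] [B [Q < >]]]]

B
Q B
( ) B
( ) Q B
( ) ( B ) B
( ) ( Q ) B
( ) ( ( ) ) B
( ) ( ( ) ) Q
( ) ( ( ) ) < >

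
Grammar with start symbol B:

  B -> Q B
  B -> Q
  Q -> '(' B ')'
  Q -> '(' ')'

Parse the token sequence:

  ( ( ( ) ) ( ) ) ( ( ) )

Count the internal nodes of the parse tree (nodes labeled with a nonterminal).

12

[B [Q ( [B [Q ( [B [Q ( )]] )] [B [Q ( )]]] )] [B [Q ( [B [Q ( )]] )]]]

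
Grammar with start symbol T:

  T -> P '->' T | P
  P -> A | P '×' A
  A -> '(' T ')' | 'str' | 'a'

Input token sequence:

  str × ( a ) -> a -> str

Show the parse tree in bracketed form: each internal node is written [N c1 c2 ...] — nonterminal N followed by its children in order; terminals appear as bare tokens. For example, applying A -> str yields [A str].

[T [P [P [A str]] × [A ( [T [P [A a]]] )]] -> [T [P [A a]] -> [T [P [A str]]]]]

T
P -> T
P × A -> T
A × A -> T
str × A -> T
str × ( T ) -> T
str × ( P ) -> T
str × ( A ) -> T
str × ( a ) -> T
str × ( a ) -> P -> T
str × ( a ) -> A -> T
str × ( a ) -> a -> T
str × ( a ) -> a -> P
str × ( a ) -> a -> A
str × ( a ) -> a -> str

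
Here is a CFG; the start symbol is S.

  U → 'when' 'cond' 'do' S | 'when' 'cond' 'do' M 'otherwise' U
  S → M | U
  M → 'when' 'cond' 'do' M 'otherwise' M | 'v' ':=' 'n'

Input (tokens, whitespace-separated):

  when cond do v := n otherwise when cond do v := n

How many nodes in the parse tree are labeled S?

2

[S [U when cond do [M v := n] otherwise [U when cond do [S [M v := n]]]]]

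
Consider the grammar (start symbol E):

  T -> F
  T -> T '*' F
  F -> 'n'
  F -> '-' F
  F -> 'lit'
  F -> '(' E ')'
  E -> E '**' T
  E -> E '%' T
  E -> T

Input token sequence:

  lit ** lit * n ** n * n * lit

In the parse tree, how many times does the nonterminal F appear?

6

[E [E [E [T [F lit]]] ** [T [T [F lit]] * [F n]]] ** [T [T [T [F n]] * [F n]] * [F lit]]]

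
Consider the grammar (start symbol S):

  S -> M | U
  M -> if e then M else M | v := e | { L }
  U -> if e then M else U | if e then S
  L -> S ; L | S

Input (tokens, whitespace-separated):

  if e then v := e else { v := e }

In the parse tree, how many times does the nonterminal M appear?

4

[S [M if e then [M v := e] else [M { [L [S [M v := e]]] }]]]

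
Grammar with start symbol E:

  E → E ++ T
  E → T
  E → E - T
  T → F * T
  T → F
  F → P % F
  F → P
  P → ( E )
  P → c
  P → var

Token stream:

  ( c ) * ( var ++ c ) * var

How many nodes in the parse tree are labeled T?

[E [T [F [P ( [E [T [F [P c]]]] )]] * [T [F [P ( [E [E [T [F [P var]]]] ++ [T [F [P c]]]] )]] * [T [F [P var]]]]]]

6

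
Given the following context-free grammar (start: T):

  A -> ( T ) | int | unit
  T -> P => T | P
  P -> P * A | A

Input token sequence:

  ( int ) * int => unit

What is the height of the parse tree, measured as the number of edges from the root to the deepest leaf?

7

[T [P [P [A ( [T [P [A int]]] )]] * [A int]] => [T [P [A unit]]]]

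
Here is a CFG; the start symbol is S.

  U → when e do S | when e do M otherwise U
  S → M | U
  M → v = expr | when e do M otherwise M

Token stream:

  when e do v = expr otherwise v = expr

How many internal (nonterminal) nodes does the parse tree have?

[S [M when e do [M v = expr] otherwise [M v = expr]]]

4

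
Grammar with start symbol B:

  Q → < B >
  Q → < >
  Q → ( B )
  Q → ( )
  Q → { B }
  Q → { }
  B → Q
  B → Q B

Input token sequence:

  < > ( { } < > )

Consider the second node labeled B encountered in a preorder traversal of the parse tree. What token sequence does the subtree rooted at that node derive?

( { } < > )

[B [Q < >] [B [Q ( [B [Q { }] [B [Q < >]]] )]]]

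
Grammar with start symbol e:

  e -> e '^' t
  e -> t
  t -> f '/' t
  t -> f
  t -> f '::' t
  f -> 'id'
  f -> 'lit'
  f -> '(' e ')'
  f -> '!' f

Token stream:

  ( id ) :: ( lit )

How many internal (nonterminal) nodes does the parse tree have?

[e [t [f ( [e [t [f id]]] )] :: [t [f ( [e [t [f lit]]] )]]]]

11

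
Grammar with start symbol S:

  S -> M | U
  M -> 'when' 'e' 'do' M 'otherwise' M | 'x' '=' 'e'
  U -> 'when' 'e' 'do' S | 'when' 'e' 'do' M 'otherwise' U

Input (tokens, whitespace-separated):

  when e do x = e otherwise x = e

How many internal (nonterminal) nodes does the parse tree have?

[S [M when e do [M x = e] otherwise [M x = e]]]

4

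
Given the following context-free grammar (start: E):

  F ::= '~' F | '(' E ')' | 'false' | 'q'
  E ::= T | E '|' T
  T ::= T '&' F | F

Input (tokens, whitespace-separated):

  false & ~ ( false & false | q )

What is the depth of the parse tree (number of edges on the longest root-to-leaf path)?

9

[E [T [T [F false]] & [F ~ [F ( [E [E [T [T [F false]] & [F false]]] | [T [F q]]] )]]]]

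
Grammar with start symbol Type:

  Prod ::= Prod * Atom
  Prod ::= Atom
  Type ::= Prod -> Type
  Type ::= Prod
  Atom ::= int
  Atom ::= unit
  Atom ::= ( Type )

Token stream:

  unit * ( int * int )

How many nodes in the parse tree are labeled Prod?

[Type [Prod [Prod [Atom unit]] * [Atom ( [Type [Prod [Prod [Atom int]] * [Atom int]]] )]]]

4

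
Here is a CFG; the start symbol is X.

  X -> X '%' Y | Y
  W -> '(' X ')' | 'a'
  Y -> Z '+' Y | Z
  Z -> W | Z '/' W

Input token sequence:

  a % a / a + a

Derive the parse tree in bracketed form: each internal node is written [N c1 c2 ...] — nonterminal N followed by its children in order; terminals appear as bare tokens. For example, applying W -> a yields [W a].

[X [X [Y [Z [W a]]]] % [Y [Z [Z [W a]] / [W a]] + [Y [Z [W a]]]]]

X
X % Y
Y % Y
Z % Y
W % Y
a % Y
a % Z + Y
a % Z / W + Y
a % W / W + Y
a % a / W + Y
a % a / a + Y
a % a / a + Z
a % a / a + W
a % a / a + a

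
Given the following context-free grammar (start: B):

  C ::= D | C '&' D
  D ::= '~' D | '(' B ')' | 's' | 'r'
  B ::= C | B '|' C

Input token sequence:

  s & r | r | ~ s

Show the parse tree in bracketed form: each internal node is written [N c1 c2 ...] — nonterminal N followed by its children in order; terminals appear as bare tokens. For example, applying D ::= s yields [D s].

[B [B [B [C [C [D s]] & [D r]]] | [C [D r]]] | [C [D ~ [D s]]]]

B
B | C
B | C | C
C | C | C
C & D | C | C
D & D | C | C
s & D | C | C
s & r | C | C
s & r | D | C
s & r | r | C
s & r | r | D
s & r | r | ~ D
s & r | r | ~ s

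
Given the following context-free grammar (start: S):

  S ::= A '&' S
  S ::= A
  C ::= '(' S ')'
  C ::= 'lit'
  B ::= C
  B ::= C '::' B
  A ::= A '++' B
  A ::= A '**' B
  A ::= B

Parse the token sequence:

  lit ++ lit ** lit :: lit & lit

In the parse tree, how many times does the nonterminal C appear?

5

[S [A [A [A [B [C lit]]] ++ [B [C lit]]] ** [B [C lit] :: [B [C lit]]]] & [S [A [B [C lit]]]]]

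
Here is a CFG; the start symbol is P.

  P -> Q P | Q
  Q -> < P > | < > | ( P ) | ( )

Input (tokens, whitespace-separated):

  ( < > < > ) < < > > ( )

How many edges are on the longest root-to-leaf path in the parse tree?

[P [Q ( [P [Q < >] [P [Q < >]]] )] [P [Q < [P [Q < >]] >] [P [Q ( )]]]]

5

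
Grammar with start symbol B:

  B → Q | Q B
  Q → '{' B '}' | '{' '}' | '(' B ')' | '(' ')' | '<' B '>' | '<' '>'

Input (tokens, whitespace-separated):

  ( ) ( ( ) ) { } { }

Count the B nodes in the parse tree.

5

[B [Q ( )] [B [Q ( [B [Q ( )]] )] [B [Q { }] [B [Q { }]]]]]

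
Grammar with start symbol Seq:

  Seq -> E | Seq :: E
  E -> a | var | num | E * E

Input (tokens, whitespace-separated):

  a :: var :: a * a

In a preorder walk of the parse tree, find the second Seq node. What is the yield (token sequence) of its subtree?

a :: var

[Seq [Seq [Seq [E a]] :: [E var]] :: [E [E a] * [E a]]]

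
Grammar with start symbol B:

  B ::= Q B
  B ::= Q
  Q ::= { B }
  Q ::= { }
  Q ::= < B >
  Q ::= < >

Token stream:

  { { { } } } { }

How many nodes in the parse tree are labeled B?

[B [Q { [B [Q { [B [Q { }]] }]] }] [B [Q { }]]]

4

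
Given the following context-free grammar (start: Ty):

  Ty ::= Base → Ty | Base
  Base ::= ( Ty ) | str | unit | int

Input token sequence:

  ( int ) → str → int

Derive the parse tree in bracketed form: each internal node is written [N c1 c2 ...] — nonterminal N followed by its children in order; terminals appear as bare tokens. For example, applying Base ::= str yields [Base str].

Ty
Base → Ty
( Ty ) → Ty
( Base ) → Ty
( int ) → Ty
( int ) → Base → Ty
( int ) → str → Ty
( int ) → str → Base
( int ) → str → int

[Ty [Base ( [Ty [Base int]] )] → [Ty [Base str] → [Ty [Base int]]]]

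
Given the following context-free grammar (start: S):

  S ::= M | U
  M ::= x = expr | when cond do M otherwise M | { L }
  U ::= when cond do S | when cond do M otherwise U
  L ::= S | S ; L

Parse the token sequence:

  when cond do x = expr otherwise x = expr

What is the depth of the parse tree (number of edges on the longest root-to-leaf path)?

3

[S [M when cond do [M x = expr] otherwise [M x = expr]]]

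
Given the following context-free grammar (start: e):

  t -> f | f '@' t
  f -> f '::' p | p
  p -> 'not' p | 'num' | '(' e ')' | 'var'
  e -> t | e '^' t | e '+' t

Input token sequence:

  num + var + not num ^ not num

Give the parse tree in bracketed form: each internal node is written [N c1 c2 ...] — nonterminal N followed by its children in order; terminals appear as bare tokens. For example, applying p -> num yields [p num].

e
e ^ t
e + t ^ t
e + t + t ^ t
t + t + t ^ t
f + t + t ^ t
p + t + t ^ t
num + t + t ^ t
num + f + t ^ t
num + p + t ^ t
num + var + t ^ t
num + var + f ^ t
num + var + p ^ t
num + var + not p ^ t
num + var + not num ^ t
num + var + not num ^ f
num + var + not num ^ p
num + var + not num ^ not p
num + var + not num ^ not num

[e [e [e [e [t [f [p num]]]] + [t [f [p var]]]] + [t [f [p not [p num]]]]] ^ [t [f [p not [p num]]]]]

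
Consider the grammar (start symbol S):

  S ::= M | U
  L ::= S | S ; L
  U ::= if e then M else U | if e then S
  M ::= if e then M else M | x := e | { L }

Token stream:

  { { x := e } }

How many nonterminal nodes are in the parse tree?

8

[S [M { [L [S [M { [L [S [M x := e]]] }]]] }]]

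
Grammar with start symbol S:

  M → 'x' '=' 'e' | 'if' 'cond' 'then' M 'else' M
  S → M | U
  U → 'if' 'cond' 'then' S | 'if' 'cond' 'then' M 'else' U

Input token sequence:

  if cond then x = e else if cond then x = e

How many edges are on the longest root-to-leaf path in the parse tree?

[S [U if cond then [M x = e] else [U if cond then [S [M x = e]]]]]

5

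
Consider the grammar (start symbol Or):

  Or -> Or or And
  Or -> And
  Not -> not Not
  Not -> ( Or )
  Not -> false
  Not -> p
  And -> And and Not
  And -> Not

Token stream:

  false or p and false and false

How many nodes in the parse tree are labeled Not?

[Or [Or [And [Not false]]] or [And [And [And [Not p]] and [Not false]] and [Not false]]]

4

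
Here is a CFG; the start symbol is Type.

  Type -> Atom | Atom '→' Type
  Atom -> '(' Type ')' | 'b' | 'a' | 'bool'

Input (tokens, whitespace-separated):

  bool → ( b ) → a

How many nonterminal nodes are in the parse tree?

8

[Type [Atom bool] → [Type [Atom ( [Type [Atom b]] )] → [Type [Atom a]]]]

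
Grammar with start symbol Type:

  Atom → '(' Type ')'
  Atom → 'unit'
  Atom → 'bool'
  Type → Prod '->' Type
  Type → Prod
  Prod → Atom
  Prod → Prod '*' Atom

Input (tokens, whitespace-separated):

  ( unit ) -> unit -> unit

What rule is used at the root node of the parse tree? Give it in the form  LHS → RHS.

[Type [Prod [Atom ( [Type [Prod [Atom unit]]] )]] -> [Type [Prod [Atom unit]] -> [Type [Prod [Atom unit]]]]]

Type → Prod '->' Type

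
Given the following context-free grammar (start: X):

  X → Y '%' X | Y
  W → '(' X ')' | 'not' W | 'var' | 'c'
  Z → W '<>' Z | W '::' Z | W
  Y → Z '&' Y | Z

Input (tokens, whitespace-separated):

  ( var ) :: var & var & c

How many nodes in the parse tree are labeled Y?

[X [Y [Z [W ( [X [Y [Z [W var]]]] )] :: [Z [W var]]] & [Y [Z [W var]] & [Y [Z [W c]]]]]]

4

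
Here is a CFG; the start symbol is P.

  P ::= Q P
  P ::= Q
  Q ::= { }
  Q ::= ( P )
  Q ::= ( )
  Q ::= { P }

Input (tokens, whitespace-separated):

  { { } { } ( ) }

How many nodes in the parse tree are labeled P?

[P [Q { [P [Q { }] [P [Q { }] [P [Q ( )]]]] }]]

4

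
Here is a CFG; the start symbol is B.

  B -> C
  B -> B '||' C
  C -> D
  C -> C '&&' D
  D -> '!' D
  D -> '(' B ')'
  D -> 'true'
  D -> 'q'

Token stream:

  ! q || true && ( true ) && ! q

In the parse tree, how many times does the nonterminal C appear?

5

[B [B [C [D ! [D q]]]] || [C [C [C [D true]] && [D ( [B [C [D true]]] )]] && [D ! [D q]]]]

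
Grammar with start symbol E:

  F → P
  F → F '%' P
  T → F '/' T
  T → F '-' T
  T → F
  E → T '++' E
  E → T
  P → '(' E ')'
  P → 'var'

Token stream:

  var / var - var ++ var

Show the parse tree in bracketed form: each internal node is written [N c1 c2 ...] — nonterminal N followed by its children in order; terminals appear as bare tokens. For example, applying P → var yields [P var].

[E [T [F [P var]] / [T [F [P var]] - [T [F [P var]]]]] ++ [E [T [F [P var]]]]]

E
T ++ E
F / T ++ E
P / T ++ E
var / T ++ E
var / F - T ++ E
var / P - T ++ E
var / var - T ++ E
var / var - F ++ E
var / var - P ++ E
var / var - var ++ E
var / var - var ++ T
var / var - var ++ F
var / var - var ++ P
var / var - var ++ var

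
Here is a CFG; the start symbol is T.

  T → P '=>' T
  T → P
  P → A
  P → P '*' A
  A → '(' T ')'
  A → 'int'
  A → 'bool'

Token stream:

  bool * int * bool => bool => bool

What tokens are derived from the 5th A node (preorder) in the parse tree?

[T [P [P [P [A bool]] * [A int]] * [A bool]] => [T [P [A bool]] => [T [P [A bool]]]]]

bool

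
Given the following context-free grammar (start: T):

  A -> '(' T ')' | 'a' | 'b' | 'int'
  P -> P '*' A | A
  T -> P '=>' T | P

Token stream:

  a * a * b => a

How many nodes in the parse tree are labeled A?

[T [P [P [P [A a]] * [A a]] * [A b]] => [T [P [A a]]]]

4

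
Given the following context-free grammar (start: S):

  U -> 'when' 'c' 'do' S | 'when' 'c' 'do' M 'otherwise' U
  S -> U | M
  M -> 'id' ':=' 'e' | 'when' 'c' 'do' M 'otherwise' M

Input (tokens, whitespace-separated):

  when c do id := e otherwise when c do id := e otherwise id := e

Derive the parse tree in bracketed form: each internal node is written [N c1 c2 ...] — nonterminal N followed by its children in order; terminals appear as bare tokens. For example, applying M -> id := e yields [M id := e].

[S [M when c do [M id := e] otherwise [M when c do [M id := e] otherwise [M id := e]]]]

S
M
when c do M otherwise M
when c do id := e otherwise M
when c do id := e otherwise when c do M otherwise M
when c do id := e otherwise when c do id := e otherwise M
when c do id := e otherwise when c do id := e otherwise id := e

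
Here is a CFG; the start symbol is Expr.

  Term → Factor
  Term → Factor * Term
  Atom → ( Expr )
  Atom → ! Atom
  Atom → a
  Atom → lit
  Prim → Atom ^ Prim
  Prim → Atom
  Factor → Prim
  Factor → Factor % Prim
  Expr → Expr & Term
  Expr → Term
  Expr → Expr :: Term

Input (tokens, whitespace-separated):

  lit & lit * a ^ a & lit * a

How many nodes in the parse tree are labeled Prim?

6

[Expr [Expr [Expr [Term [Factor [Prim [Atom lit]]]]] & [Term [Factor [Prim [Atom lit]]] * [Term [Factor [Prim [Atom a] ^ [Prim [Atom a]]]]]]] & [Term [Factor [Prim [Atom lit]]] * [Term [Factor [Prim [Atom a]]]]]]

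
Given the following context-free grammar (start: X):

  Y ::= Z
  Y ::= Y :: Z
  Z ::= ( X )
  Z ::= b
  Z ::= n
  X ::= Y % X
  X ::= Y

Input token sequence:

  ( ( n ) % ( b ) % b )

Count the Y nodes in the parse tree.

[X [Y [Z ( [X [Y [Z ( [X [Y [Z n]]] )]] % [X [Y [Z ( [X [Y [Z b]]] )]] % [X [Y [Z b]]]]] )]]]

6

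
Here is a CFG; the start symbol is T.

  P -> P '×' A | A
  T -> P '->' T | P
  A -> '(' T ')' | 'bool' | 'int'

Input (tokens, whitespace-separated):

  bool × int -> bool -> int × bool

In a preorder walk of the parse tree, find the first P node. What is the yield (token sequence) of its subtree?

[T [P [P [A bool]] × [A int]] -> [T [P [A bool]] -> [T [P [P [A int]] × [A bool]]]]]

bool × int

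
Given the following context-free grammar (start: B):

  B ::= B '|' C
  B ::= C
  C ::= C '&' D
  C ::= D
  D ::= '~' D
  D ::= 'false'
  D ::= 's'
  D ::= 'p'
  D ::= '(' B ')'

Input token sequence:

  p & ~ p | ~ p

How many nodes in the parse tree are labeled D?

[B [B [C [C [D p]] & [D ~ [D p]]]] | [C [D ~ [D p]]]]

5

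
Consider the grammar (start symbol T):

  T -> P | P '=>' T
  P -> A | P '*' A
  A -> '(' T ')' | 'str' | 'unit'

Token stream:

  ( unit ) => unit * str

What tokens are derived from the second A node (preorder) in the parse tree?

unit

[T [P [A ( [T [P [A unit]]] )]] => [T [P [P [A unit]] * [A str]]]]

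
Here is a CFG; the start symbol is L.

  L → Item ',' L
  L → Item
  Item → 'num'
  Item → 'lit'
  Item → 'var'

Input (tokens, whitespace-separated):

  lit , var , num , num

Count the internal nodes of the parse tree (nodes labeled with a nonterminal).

[L [Item lit] , [L [Item var] , [L [Item num] , [L [Item num]]]]]

8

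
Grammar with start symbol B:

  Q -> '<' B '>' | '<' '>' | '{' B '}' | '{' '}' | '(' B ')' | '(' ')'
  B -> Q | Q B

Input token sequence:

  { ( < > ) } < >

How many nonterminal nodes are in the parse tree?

[B [Q { [B [Q ( [B [Q < >]] )]] }] [B [Q < >]]]

8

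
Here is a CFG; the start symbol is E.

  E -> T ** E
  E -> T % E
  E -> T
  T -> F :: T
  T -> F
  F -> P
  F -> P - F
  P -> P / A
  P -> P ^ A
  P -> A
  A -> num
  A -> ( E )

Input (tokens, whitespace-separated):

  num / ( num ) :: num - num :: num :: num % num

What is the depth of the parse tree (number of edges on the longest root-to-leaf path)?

[E [T [F [P [P [A num]] / [A ( [E [T [F [P [A num]]]]] )]]] :: [T [F [P [A num]] - [F [P [A num]]]] :: [T [F [P [A num]]] :: [T [F [P [A num]]]]]]] % [E [T [F [P [A num]]]]]]

10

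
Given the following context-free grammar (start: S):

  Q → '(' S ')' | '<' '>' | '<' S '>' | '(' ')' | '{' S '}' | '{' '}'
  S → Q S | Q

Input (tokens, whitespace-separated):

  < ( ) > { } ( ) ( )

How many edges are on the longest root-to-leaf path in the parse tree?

5

[S [Q < [S [Q ( )]] >] [S [Q { }] [S [Q ( )] [S [Q ( )]]]]]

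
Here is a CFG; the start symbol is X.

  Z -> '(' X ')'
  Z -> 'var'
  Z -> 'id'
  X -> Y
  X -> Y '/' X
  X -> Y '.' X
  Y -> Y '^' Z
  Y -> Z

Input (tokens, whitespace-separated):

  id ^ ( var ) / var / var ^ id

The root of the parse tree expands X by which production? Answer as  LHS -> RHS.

X -> Y '/' X

[X [Y [Y [Z id]] ^ [Z ( [X [Y [Z var]]] )]] / [X [Y [Z var]] / [X [Y [Y [Z var]] ^ [Z id]]]]]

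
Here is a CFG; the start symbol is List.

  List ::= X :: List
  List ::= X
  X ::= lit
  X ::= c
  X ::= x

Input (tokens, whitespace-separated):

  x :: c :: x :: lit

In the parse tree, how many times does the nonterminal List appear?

[List [X x] :: [List [X c] :: [List [X x] :: [List [X lit]]]]]

4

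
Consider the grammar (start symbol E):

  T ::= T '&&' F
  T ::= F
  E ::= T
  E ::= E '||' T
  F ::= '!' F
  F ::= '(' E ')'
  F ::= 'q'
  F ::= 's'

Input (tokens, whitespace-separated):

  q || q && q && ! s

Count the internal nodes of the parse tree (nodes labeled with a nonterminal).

11

[E [E [T [F q]]] || [T [T [T [F q]] && [F q]] && [F ! [F s]]]]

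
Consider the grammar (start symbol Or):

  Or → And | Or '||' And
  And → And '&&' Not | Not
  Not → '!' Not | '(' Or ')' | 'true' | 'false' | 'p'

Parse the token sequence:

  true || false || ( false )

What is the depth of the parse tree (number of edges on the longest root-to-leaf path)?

[Or [Or [Or [And [Not true]]] || [And [Not false]]] || [And [Not ( [Or [And [Not false]]] )]]]

6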